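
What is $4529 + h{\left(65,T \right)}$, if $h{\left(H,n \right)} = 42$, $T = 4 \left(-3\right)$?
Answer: $4571$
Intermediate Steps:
$T = -12$
$4529 + h{\left(65,T \right)} = 4529 + 42 = 4571$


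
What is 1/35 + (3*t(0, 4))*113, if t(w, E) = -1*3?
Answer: -35594/35 ≈ -1017.0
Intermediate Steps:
t(w, E) = -3
1/35 + (3*t(0, 4))*113 = 1/35 + (3*(-3))*113 = 1/35 - 9*113 = 1/35 - 1017 = -35594/35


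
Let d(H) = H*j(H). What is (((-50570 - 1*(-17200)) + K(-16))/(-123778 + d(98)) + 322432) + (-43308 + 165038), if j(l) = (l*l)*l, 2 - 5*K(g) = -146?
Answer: 6016633992767/13546035 ≈ 4.4416e+5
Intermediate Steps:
K(g) = 148/5 (K(g) = ⅖ - ⅕*(-146) = ⅖ + 146/5 = 148/5)
j(l) = l³ (j(l) = l²*l = l³)
d(H) = H⁴ (d(H) = H*H³ = H⁴)
(((-50570 - 1*(-17200)) + K(-16))/(-123778 + d(98)) + 322432) + (-43308 + 165038) = (((-50570 - 1*(-17200)) + 148/5)/(-123778 + 98⁴) + 322432) + (-43308 + 165038) = (((-50570 + 17200) + 148/5)/(-123778 + 92236816) + 322432) + 121730 = ((-33370 + 148/5)/92113038 + 322432) + 121730 = (-166702/5*1/92113038 + 322432) + 121730 = (-4903/13546035 + 322432) + 121730 = 4367675152217/13546035 + 121730 = 6016633992767/13546035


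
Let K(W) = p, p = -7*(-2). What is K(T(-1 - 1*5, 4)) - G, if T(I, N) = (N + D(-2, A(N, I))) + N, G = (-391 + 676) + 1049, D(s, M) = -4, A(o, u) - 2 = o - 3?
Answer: -1320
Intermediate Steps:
A(o, u) = -1 + o (A(o, u) = 2 + (o - 3) = 2 + (-3 + o) = -1 + o)
G = 1334 (G = 285 + 1049 = 1334)
T(I, N) = -4 + 2*N (T(I, N) = (N - 4) + N = (-4 + N) + N = -4 + 2*N)
p = 14
K(W) = 14
K(T(-1 - 1*5, 4)) - G = 14 - 1*1334 = 14 - 1334 = -1320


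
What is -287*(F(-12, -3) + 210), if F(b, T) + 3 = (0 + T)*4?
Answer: -55965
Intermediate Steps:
F(b, T) = -3 + 4*T (F(b, T) = -3 + (0 + T)*4 = -3 + T*4 = -3 + 4*T)
-287*(F(-12, -3) + 210) = -287*((-3 + 4*(-3)) + 210) = -287*((-3 - 12) + 210) = -287*(-15 + 210) = -287*195 = -55965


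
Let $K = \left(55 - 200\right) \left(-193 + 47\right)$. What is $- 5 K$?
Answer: $-105850$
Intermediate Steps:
$K = 21170$ ($K = \left(-145\right) \left(-146\right) = 21170$)
$- 5 K = \left(-5\right) 21170 = -105850$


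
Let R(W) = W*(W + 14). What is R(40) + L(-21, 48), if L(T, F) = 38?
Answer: 2198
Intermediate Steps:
R(W) = W*(14 + W)
R(40) + L(-21, 48) = 40*(14 + 40) + 38 = 40*54 + 38 = 2160 + 38 = 2198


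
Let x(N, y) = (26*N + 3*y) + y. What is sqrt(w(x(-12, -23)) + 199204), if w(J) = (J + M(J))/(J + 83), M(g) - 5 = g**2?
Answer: sqrt(20473915107)/321 ≈ 445.75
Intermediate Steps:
M(g) = 5 + g**2
x(N, y) = 4*y + 26*N (x(N, y) = (3*y + 26*N) + y = 4*y + 26*N)
w(J) = (5 + J + J**2)/(83 + J) (w(J) = (J + (5 + J**2))/(J + 83) = (5 + J + J**2)/(83 + J))
sqrt(w(x(-12, -23)) + 199204) = sqrt((5 + (4*(-23) + 26*(-12)) + (4*(-23) + 26*(-12))**2)/(83 + (4*(-23) + 26*(-12))) + 199204) = sqrt((5 + (-92 - 312) + (-92 - 312)**2)/(83 + (-92 - 312)) + 199204) = sqrt((5 - 404 + (-404)**2)/(83 - 404) + 199204) = sqrt((5 - 404 + 163216)/(-321) + 199204) = sqrt(-1/321*162817 + 199204) = sqrt(-162817/321 + 199204) = sqrt(63781667/321) = sqrt(20473915107)/321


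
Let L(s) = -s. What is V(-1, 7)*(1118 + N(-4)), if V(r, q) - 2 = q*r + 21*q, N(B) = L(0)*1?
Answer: 158756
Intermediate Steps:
N(B) = 0 (N(B) = -1*0*1 = 0*1 = 0)
V(r, q) = 2 + 21*q + q*r (V(r, q) = 2 + (q*r + 21*q) = 2 + (21*q + q*r) = 2 + 21*q + q*r)
V(-1, 7)*(1118 + N(-4)) = (2 + 21*7 + 7*(-1))*(1118 + 0) = (2 + 147 - 7)*1118 = 142*1118 = 158756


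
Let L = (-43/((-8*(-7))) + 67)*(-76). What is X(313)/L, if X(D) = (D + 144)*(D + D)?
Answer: -4005148/70471 ≈ -56.834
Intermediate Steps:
X(D) = 2*D*(144 + D) (X(D) = (144 + D)*(2*D) = 2*D*(144 + D))
L = -70471/14 (L = (-43/56 + 67)*(-76) = (3709/56)*(-76) = -70471/14 ≈ -5033.6)
X(313)/L = (2*313*(144 + 313))/(-70471/14) = (2*313*457)*(-14/70471) = 286082*(-14/70471) = -4005148/70471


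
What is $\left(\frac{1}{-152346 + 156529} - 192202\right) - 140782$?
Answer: $- \frac{1392872071}{4183} \approx -3.3298 \cdot 10^{5}$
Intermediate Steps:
$\left(\frac{1}{-152346 + 156529} - 192202\right) - 140782 = \left(\frac{1}{4183} - 192202\right) - 140782 = - \frac{803980965}{4183} - 140782 = - \frac{1392872071}{4183}$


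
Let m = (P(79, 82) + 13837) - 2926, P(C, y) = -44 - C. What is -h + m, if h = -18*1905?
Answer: 45078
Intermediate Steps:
m = 10788 (m = ((-44 - 1*79) + 13837) - 2926 = ((-44 - 79) + 13837) - 2926 = (-123 + 13837) - 2926 = 13714 - 2926 = 10788)
h = -34290
-h + m = -1*(-34290) + 10788 = 34290 + 10788 = 45078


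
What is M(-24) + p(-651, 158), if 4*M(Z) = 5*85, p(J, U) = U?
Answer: 1057/4 ≈ 264.25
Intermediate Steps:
M(Z) = 425/4 (M(Z) = (5*85)/4 = (1/4)*425 = 425/4)
M(-24) + p(-651, 158) = 425/4 + 158 = 1057/4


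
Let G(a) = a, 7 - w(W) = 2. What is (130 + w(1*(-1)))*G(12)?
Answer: 1620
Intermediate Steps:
w(W) = 5 (w(W) = 7 - 1*2 = 7 - 2 = 5)
(130 + w(1*(-1)))*G(12) = (130 + 5)*12 = 135*12 = 1620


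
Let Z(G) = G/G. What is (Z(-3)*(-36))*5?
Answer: -180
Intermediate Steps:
Z(G) = 1
(Z(-3)*(-36))*5 = (1*(-36))*5 = -36*5 = -180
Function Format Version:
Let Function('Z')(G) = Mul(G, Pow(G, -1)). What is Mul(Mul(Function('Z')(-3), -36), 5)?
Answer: -180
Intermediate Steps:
Function('Z')(G) = 1
Mul(Mul(Function('Z')(-3), -36), 5) = Mul(Mul(1, -36), 5) = Mul(-36, 5) = -180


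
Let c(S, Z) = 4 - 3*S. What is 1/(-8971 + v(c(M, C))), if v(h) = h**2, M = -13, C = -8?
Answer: -1/7122 ≈ -0.00014041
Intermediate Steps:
1/(-8971 + v(c(M, C))) = 1/(-8971 + (4 - 3*(-13))**2) = 1/(-8971 + (4 + 39)**2) = 1/(-8971 + 43**2) = 1/(-8971 + 1849) = 1/(-7122) = -1/7122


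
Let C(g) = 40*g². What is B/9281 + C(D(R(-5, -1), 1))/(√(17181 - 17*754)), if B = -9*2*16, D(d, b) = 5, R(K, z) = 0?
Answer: -288/9281 + 1000*√4363/4363 ≈ 15.108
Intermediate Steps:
B = -288 (B = -18*16 = -288)
B/9281 + C(D(R(-5, -1), 1))/(√(17181 - 17*754)) = -288/9281 + (40*5²)/(√(17181 - 17*754)) = -288*1/9281 + (40*25)/(√(17181 - 12818)) = -288/9281 + 1000/(√4363) = -288/9281 + 1000*(√4363/4363) = -288/9281 + 1000*√4363/4363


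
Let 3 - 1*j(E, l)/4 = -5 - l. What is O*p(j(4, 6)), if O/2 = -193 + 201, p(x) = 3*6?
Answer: 288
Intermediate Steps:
j(E, l) = 32 + 4*l (j(E, l) = 12 - 4*(-5 - l) = 12 + (20 + 4*l) = 32 + 4*l)
p(x) = 18
O = 16 (O = 2*(-193 + 201) = 2*8 = 16)
O*p(j(4, 6)) = 16*18 = 288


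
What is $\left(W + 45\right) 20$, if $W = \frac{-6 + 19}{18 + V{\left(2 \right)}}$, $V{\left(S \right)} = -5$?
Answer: $920$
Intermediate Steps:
$W = 1$ ($W = \frac{-6 + 19}{18 - 5} = \frac{13}{13} = 13 \cdot \frac{1}{13} = 1$)
$\left(W + 45\right) 20 = \left(1 + 45\right) 20 = 46 \cdot 20 = 920$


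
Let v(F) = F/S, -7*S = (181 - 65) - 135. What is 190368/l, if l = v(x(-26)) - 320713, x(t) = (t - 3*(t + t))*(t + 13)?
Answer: -3616992/6105377 ≈ -0.59243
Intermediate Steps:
S = 19/7 (S = -((181 - 65) - 135)/7 = -(116 - 135)/7 = -⅐*(-19) = 19/7 ≈ 2.7143)
x(t) = -5*t*(13 + t) (x(t) = (t - 6*t)*(13 + t) = (-5*t)*(13 + t) = -5*t*(13 + t))
v(F) = 7*F/19 (v(F) = F/(19/7) = F*(7/19) = 7*F/19)
l = -6105377/19 (l = 7*(-5*(-26)*(13 - 26))/19 - 320713 = 7*(-5*(-26)*(-13))/19 - 320713 = (7/19)*(-1690) - 320713 = -11830/19 - 320713 = -6105377/19 ≈ -3.2134e+5)
190368/l = 190368/(-6105377/19) = 190368*(-19/6105377) = -3616992/6105377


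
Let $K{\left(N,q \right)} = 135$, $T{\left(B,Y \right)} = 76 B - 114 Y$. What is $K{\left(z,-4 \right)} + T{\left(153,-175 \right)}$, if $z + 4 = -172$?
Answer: $31713$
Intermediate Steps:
$z = -176$ ($z = -4 - 172 = -176$)
$T{\left(B,Y \right)} = - 114 Y + 76 B$
$K{\left(z,-4 \right)} + T{\left(153,-175 \right)} = 135 + \left(\left(-114\right) \left(-175\right) + 76 \cdot 153\right) = 135 + \left(19950 + 11628\right) = 135 + 31578 = 31713$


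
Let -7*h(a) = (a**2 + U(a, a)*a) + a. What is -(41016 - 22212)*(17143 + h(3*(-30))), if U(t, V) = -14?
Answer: -2082185724/7 ≈ -2.9746e+8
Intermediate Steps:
h(a) = -a**2/7 + 13*a/7 (h(a) = -((a**2 - 14*a) + a)/7 = -(a**2 - 13*a)/7 = -a**2/7 + 13*a/7)
-(41016 - 22212)*(17143 + h(3*(-30))) = -(41016 - 22212)*(17143 + (3*(-30))*(13 - 3*(-30))/7) = -18804*(17143 + (1/7)*(-90)*(13 - 1*(-90))) = -18804*(17143 + (1/7)*(-90)*(13 + 90)) = -18804*(17143 + (1/7)*(-90)*103) = -18804*(17143 - 9270/7) = -18804*110731/7 = -1*2082185724/7 = -2082185724/7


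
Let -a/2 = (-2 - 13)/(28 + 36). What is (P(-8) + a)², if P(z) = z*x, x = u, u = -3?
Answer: 613089/1024 ≈ 598.72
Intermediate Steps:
x = -3
P(z) = -3*z (P(z) = z*(-3) = -3*z)
a = 15/32 (a = -2*(-2 - 13)/(28 + 36) = -(-30)/64 = -2*(-15/64) = 15/32 ≈ 0.46875)
(P(-8) + a)² = (-3*(-8) + 15/32)² = (24 + 15/32)² = (783/32)² = 613089/1024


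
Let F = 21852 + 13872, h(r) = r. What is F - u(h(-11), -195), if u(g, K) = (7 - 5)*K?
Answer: 36114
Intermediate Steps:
u(g, K) = 2*K
F = 35724
F - u(h(-11), -195) = 35724 - 2*(-195) = 35724 - 1*(-390) = 35724 + 390 = 36114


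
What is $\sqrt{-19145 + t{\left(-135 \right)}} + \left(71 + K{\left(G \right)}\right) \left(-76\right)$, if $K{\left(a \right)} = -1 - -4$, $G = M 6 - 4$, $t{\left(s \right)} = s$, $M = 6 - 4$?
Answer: $-5624 + 4 i \sqrt{1205} \approx -5624.0 + 138.85 i$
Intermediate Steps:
$M = 2$ ($M = 6 - 4 = 2$)
$G = 8$ ($G = 2 \cdot 6 - 4 = 12 - 4 = 8$)
$K{\left(a \right)} = 3$ ($K{\left(a \right)} = -1 + 4 = 3$)
$\sqrt{-19145 + t{\left(-135 \right)}} + \left(71 + K{\left(G \right)}\right) \left(-76\right) = \sqrt{-19145 - 135} + \left(71 + 3\right) \left(-76\right) = \sqrt{-19280} + 74 \left(-76\right) = 4 i \sqrt{1205} - 5624 = -5624 + 4 i \sqrt{1205}$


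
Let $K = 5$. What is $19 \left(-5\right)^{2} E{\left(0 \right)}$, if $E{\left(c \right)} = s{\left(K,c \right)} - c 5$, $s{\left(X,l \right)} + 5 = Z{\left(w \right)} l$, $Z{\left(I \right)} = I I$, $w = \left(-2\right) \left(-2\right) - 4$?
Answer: $-2375$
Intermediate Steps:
$w = 0$ ($w = 4 - 4 = 0$)
$Z{\left(I \right)} = I^{2}$
$s{\left(X,l \right)} = -5$ ($s{\left(X,l \right)} = -5 + 0^{2} l = -5 + 0 l = -5 + 0 = -5$)
$E{\left(c \right)} = -5 - 5 c$ ($E{\left(c \right)} = -5 - c 5 = -5 - 5 c$)
$19 \left(-5\right)^{2} E{\left(0 \right)} = 19 \left(-5\right)^{2} \left(-5 - 0\right) = 19 \cdot 25 \left(-5 + 0\right) = 475 \left(-5\right) = -2375$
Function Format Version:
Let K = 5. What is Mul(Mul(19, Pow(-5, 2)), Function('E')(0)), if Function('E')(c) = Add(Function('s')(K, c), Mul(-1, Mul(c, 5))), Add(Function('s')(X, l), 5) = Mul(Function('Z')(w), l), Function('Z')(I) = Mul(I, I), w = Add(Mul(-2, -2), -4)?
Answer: -2375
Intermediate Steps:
w = 0 (w = Add(4, -4) = 0)
Function('Z')(I) = Pow(I, 2)
Function('s')(X, l) = -5 (Function('s')(X, l) = Add(-5, Mul(Pow(0, 2), l)) = Add(-5, Mul(0, l)) = Add(-5, 0) = -5)
Function('E')(c) = Add(-5, Mul(-5, c)) (Function('E')(c) = Add(-5, Mul(-1, Mul(c, 5))) = Add(-5, Mul(-1, Mul(5, c))) = Add(-5, Mul(-5, c)))
Mul(Mul(19, Pow(-5, 2)), Function('E')(0)) = Mul(Mul(19, Pow(-5, 2)), Add(-5, Mul(-5, 0))) = Mul(Mul(19, 25), Add(-5, 0)) = Mul(475, -5) = -2375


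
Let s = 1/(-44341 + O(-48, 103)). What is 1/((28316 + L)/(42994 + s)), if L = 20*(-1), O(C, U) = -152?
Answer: 1912932041/1258973928 ≈ 1.5194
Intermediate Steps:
L = -20
s = -1/44493 (s = 1/(-44341 - 152) = 1/(-44493) = -1/44493 ≈ -2.2475e-5)
1/((28316 + L)/(42994 + s)) = 1/((28316 - 20)/(42994 - 1/44493)) = 1/(28296/(1912932041/44493)) = 1/(28296*(44493/1912932041)) = 1/(1258973928/1912932041) = 1912932041/1258973928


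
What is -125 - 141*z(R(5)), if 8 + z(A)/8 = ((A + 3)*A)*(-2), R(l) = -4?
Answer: 17923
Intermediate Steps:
z(A) = -64 - 16*A*(3 + A) (z(A) = -64 + 8*(((A + 3)*A)*(-2)) = -64 + 8*(((3 + A)*A)*(-2)) = -64 + 8*((A*(3 + A))*(-2)) = -64 + 8*(-2*A*(3 + A)) = -64 - 16*A*(3 + A))
-125 - 141*z(R(5)) = -125 - 141*(-64 - 48*(-4) - 16*(-4)²) = -125 - 141*(-64 + 192 - 16*16) = -125 - 141*(-64 + 192 - 256) = -125 - 141*(-128) = -125 + 18048 = 17923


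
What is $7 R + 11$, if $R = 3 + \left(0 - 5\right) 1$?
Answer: $-3$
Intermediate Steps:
$R = -2$ ($R = 3 + \left(0 - 5\right) 1 = 3 - 5 = -2$)
$7 R + 11 = 7 \left(-2\right) + 11 = -14 + 11 = -3$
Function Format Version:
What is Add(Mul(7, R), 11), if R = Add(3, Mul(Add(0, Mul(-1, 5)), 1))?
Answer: -3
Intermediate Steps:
R = -2 (R = Add(3, Mul(Add(0, -5), 1)) = Add(3, Mul(-5, 1)) = Add(3, -5) = -2)
Add(Mul(7, R), 11) = Add(Mul(7, -2), 11) = Add(-14, 11) = -3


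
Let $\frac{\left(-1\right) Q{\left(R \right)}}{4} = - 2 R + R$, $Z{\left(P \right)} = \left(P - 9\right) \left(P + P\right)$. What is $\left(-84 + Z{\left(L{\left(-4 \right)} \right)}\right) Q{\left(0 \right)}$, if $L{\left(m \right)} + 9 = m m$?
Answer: $0$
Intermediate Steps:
$L{\left(m \right)} = -9 + m^{2}$ ($L{\left(m \right)} = -9 + m m = -9 + m^{2}$)
$Z{\left(P \right)} = 2 P \left(-9 + P\right)$ ($Z{\left(P \right)} = \left(-9 + P\right) 2 P = 2 P \left(-9 + P\right)$)
$Q{\left(R \right)} = 4 R$ ($Q{\left(R \right)} = - 4 \left(- 2 R + R\right) = - 4 \left(- R\right) = 4 R$)
$\left(-84 + Z{\left(L{\left(-4 \right)} \right)}\right) Q{\left(0 \right)} = \left(-84 + 2 \left(-9 + \left(-4\right)^{2}\right) \left(-9 - \left(9 - \left(-4\right)^{2}\right)\right)\right) 4 \cdot 0 = \left(-84 + 2 \left(-9 + 16\right) \left(-9 + \left(-9 + 16\right)\right)\right) 0 = \left(-84 + 2 \cdot 7 \left(-9 + 7\right)\right) 0 = \left(-84 + 2 \cdot 7 \left(-2\right)\right) 0 = \left(-84 - 28\right) 0 = \left(-112\right) 0 = 0$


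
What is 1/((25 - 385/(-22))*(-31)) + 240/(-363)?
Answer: -211042/318835 ≈ -0.66192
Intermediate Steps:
1/((25 - 385/(-22))*(-31)) + 240/(-363) = -1/31/(25 - 385*(-1/22)) + 240*(-1/363) = -1/31/(25 + 35/2) - 80/121 = -1/31/(85/2) - 80/121 = (2/85)*(-1/31) - 80/121 = -2/2635 - 80/121 = -211042/318835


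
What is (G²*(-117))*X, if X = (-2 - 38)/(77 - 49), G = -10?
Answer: 117000/7 ≈ 16714.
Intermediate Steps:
X = -10/7 (X = -40/28 = -40*1/28 = -10/7 ≈ -1.4286)
(G²*(-117))*X = ((-10)²*(-117))*(-10/7) = (100*(-117))*(-10/7) = -11700*(-10/7) = 117000/7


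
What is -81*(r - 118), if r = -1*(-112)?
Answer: 486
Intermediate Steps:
r = 112
-81*(r - 118) = -81*(112 - 118) = -81*(-6) = 486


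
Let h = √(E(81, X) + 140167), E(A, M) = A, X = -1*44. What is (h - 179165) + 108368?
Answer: -70797 + 2*√35062 ≈ -70423.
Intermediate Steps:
X = -44
h = 2*√35062 (h = √(81 + 140167) = √140248 = 2*√35062 ≈ 374.50)
(h - 179165) + 108368 = (2*√35062 - 179165) + 108368 = (-179165 + 2*√35062) + 108368 = -70797 + 2*√35062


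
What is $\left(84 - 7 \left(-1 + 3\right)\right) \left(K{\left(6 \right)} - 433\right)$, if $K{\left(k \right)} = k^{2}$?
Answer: $-27790$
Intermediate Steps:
$\left(84 - 7 \left(-1 + 3\right)\right) \left(K{\left(6 \right)} - 433\right) = \left(84 - 7 \left(-1 + 3\right)\right) \left(6^{2} - 433\right) = \left(84 - 14\right) \left(36 - 433\right) = \left(84 - 14\right) \left(-397\right) = 70 \left(-397\right) = -27790$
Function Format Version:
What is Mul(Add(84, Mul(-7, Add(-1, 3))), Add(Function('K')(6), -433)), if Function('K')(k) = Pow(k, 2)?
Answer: -27790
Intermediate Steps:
Mul(Add(84, Mul(-7, Add(-1, 3))), Add(Function('K')(6), -433)) = Mul(Add(84, Mul(-7, Add(-1, 3))), Add(Pow(6, 2), -433)) = Mul(Add(84, Mul(-7, 2)), Add(36, -433)) = Mul(Add(84, -14), -397) = Mul(70, -397) = -27790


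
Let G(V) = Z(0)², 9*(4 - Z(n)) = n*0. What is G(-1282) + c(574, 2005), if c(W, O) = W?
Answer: 590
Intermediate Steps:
Z(n) = 4 (Z(n) = 4 - n*0/9 = 4 - ⅑*0 = 4 + 0 = 4)
G(V) = 16 (G(V) = 4² = 16)
G(-1282) + c(574, 2005) = 16 + 574 = 590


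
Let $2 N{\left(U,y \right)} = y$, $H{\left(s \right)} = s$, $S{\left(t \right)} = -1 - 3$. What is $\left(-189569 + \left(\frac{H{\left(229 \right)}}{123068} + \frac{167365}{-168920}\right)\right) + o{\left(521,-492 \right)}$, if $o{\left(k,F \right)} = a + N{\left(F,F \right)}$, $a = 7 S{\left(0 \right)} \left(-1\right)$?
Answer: $- \frac{197271771163793}{1039432328} \approx -1.8979 \cdot 10^{5}$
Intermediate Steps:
$S{\left(t \right)} = -4$
$N{\left(U,y \right)} = \frac{y}{2}$
$a = 28$ ($a = 7 \left(-4\right) \left(-1\right) = \left(-28\right) \left(-1\right) = 28$)
$o{\left(k,F \right)} = 28 + \frac{F}{2}$
$\left(-189569 + \left(\frac{H{\left(229 \right)}}{123068} + \frac{167365}{-168920}\right)\right) + o{\left(521,-492 \right)} = \left(-189569 + \left(\frac{229}{123068} + \frac{167365}{-168920}\right)\right) + \left(28 + \frac{1}{2} \left(-492\right)\right) = \left(-189569 + \left(229 \cdot \frac{1}{123068} + 167365 \left(- \frac{1}{168920}\right)\right)\right) + \left(28 - 246\right) = \left(-189569 + \left(\frac{229}{123068} - \frac{33473}{33784}\right)\right) - 218 = \left(-189569 - \frac{1027929657}{1039432328}\right) - 218 = - \frac{197045174916289}{1039432328} - 218 = - \frac{197271771163793}{1039432328}$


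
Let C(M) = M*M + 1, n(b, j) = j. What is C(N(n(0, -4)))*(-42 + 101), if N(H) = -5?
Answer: 1534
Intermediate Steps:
C(M) = 1 + M² (C(M) = M² + 1 = 1 + M²)
C(N(n(0, -4)))*(-42 + 101) = (1 + (-5)²)*(-42 + 101) = (1 + 25)*59 = 26*59 = 1534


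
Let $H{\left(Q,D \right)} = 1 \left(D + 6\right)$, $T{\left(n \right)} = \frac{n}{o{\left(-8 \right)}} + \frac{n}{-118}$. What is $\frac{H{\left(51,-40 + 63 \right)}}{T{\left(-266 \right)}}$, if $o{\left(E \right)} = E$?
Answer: $\frac{6844}{8379} \approx 0.8168$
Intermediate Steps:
$T{\left(n \right)} = - \frac{63 n}{472}$ ($T{\left(n \right)} = \frac{n}{-8} + \frac{n}{-118} = n \left(- \frac{1}{8}\right) + n \left(- \frac{1}{118}\right) = - \frac{n}{8} - \frac{n}{118} = - \frac{63 n}{472}$)
$H{\left(Q,D \right)} = 6 + D$ ($H{\left(Q,D \right)} = 1 \left(6 + D\right) = 6 + D$)
$\frac{H{\left(51,-40 + 63 \right)}}{T{\left(-266 \right)}} = \frac{6 + \left(-40 + 63\right)}{\left(- \frac{63}{472}\right) \left(-266\right)} = \frac{6 + 23}{\frac{8379}{236}} = 29 \cdot \frac{236}{8379} = \frac{6844}{8379}$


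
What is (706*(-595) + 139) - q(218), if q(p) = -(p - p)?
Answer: -419931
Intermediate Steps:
q(p) = 0 (q(p) = -1*0 = 0)
(706*(-595) + 139) - q(218) = (706*(-595) + 139) - 1*0 = (-420070 + 139) + 0 = -419931 + 0 = -419931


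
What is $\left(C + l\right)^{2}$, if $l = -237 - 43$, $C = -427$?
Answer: $499849$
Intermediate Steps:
$l = -280$
$\left(C + l\right)^{2} = \left(-427 - 280\right)^{2} = \left(-707\right)^{2} = 499849$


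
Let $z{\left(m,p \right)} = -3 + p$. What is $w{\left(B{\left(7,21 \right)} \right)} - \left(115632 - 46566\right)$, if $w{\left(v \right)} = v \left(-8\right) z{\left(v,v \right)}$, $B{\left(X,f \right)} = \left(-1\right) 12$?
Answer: $-70506$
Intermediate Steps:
$B{\left(X,f \right)} = -12$
$w{\left(v \right)} = - 8 v \left(-3 + v\right)$ ($w{\left(v \right)} = v \left(-8\right) \left(-3 + v\right) = - 8 v \left(-3 + v\right)$)
$w{\left(B{\left(7,21 \right)} \right)} - \left(115632 - 46566\right) = 8 \left(-12\right) \left(3 - -12\right) - \left(115632 - 46566\right) = 8 \left(-12\right) \left(3 + 12\right) - \left(115632 - 46566\right) = 8 \left(-12\right) 15 - 69066 = -1440 - 69066 = -70506$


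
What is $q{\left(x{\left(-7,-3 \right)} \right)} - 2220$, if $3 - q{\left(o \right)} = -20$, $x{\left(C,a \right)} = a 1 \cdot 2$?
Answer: $-2197$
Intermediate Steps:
$x{\left(C,a \right)} = 2 a$ ($x{\left(C,a \right)} = a 2 = 2 a$)
$q{\left(o \right)} = 23$ ($q{\left(o \right)} = 3 - -20 = 3 + 20 = 23$)
$q{\left(x{\left(-7,-3 \right)} \right)} - 2220 = 23 - 2220 = -2197$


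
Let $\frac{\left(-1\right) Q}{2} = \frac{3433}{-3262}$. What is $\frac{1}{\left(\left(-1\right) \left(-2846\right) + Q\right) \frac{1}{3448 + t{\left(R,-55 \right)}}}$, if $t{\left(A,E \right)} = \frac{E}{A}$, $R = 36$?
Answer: $\frac{202363063}{167229324} \approx 1.2101$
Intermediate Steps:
$Q = \frac{3433}{1631}$ ($Q = - 2 \frac{3433}{-3262} = - 2 \cdot 3433 \left(- \frac{1}{3262}\right) = \left(-2\right) \left(- \frac{3433}{3262}\right) = \frac{3433}{1631} \approx 2.1048$)
$\frac{1}{\left(\left(-1\right) \left(-2846\right) + Q\right) \frac{1}{3448 + t{\left(R,-55 \right)}}} = \frac{1}{\left(\left(-1\right) \left(-2846\right) + \frac{3433}{1631}\right) \frac{1}{3448 - \frac{55}{36}}} = \frac{1}{\left(2846 + \frac{3433}{1631}\right) \frac{1}{3448 - \frac{55}{36}}} = \frac{1}{\frac{4645259}{1631} \frac{1}{3448 - \frac{55}{36}}} = \frac{1}{\frac{4645259}{1631} \frac{1}{\frac{124073}{36}}} = \frac{1}{\frac{4645259}{1631} \cdot \frac{36}{124073}} = \frac{1}{\frac{167229324}{202363063}} = \frac{202363063}{167229324}$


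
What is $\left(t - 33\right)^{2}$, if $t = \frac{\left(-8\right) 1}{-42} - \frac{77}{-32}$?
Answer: $\frac{417425761}{451584} \approx 924.36$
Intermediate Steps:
$t = \frac{1745}{672}$ ($t = \left(-8\right) \left(- \frac{1}{42}\right) - - \frac{77}{32} = \frac{4}{21} + \frac{77}{32} = \frac{1745}{672} \approx 2.5967$)
$\left(t - 33\right)^{2} = \left(\frac{1745}{672} - 33\right)^{2} = \left(- \frac{20431}{672}\right)^{2} = \frac{417425761}{451584}$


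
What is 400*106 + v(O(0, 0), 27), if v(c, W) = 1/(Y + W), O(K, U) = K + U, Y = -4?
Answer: 975201/23 ≈ 42400.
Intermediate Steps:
v(c, W) = 1/(-4 + W)
400*106 + v(O(0, 0), 27) = 400*106 + 1/(-4 + 27) = 42400 + 1/23 = 975201/23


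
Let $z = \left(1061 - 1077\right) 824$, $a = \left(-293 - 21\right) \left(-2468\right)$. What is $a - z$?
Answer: $788136$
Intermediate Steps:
$a = 774952$ ($a = \left(-314\right) \left(-2468\right) = 774952$)
$z = -13184$ ($z = \left(-16\right) 824 = -13184$)
$a - z = 774952 - -13184 = 774952 + 13184 = 788136$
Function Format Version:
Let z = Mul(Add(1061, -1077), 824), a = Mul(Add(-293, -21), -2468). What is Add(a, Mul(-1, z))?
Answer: 788136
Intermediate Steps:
a = 774952 (a = Mul(-314, -2468) = 774952)
z = -13184 (z = Mul(-16, 824) = -13184)
Add(a, Mul(-1, z)) = Add(774952, Mul(-1, -13184)) = Add(774952, 13184) = 788136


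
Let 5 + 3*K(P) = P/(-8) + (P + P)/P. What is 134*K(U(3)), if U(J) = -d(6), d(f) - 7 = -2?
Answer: -1273/12 ≈ -106.08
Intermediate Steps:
d(f) = 5 (d(f) = 7 - 2 = 5)
U(J) = -5 (U(J) = -1*5 = -5)
K(P) = -1 - P/24 (K(P) = -5/3 + (P/(-8) + (P + P)/P)/3 = -5/3 + (P*(-⅛) + (2*P)/P)/3 = -5/3 + (-P/8 + 2)/3 = -5/3 + (2 - P/8)/3 = -5/3 + (⅔ - P/24) = -1 - P/24)
134*K(U(3)) = 134*(-1 - 1/24*(-5)) = 134*(-1 + 5/24) = 134*(-19/24) = -1273/12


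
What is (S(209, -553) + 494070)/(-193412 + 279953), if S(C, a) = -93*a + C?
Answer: 545708/86541 ≈ 6.3058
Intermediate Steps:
S(C, a) = C - 93*a
(S(209, -553) + 494070)/(-193412 + 279953) = ((209 - 93*(-553)) + 494070)/(-193412 + 279953) = ((209 + 51429) + 494070)/86541 = (51638 + 494070)*(1/86541) = 545708*(1/86541) = 545708/86541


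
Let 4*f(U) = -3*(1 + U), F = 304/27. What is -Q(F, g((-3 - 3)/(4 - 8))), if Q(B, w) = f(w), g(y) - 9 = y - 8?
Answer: 21/8 ≈ 2.6250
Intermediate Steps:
F = 304/27 (F = 304*(1/27) = 304/27 ≈ 11.259)
f(U) = -3/4 - 3*U/4 (f(U) = (-3*(1 + U))/4 = (-3 - 3*U)/4 = -3/4 - 3*U/4)
g(y) = 1 + y (g(y) = 9 + (y - 8) = 9 + (-8 + y) = 1 + y)
Q(B, w) = -3/4 - 3*w/4
-Q(F, g((-3 - 3)/(4 - 8))) = -(-3/4 - 3*(1 + (-3 - 3)/(4 - 8))/4) = -(-3/4 - 3*(1 - 6/(-4))/4) = -(-3/4 - 3*(1 - 6*(-1/4))/4) = -(-3/4 - 3*(1 + 3/2)/4) = -(-3/4 - 3/4*5/2) = -(-3/4 - 15/8) = -1*(-21/8) = 21/8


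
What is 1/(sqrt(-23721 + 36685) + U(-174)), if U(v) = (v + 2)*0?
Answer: sqrt(3241)/6482 ≈ 0.0087827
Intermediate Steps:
U(v) = 0 (U(v) = (2 + v)*0 = 0)
1/(sqrt(-23721 + 36685) + U(-174)) = 1/(sqrt(-23721 + 36685) + 0) = 1/(sqrt(12964) + 0) = 1/(2*sqrt(3241) + 0) = 1/(2*sqrt(3241)) = sqrt(3241)/6482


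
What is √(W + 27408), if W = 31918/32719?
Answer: √29342211720130/32719 ≈ 165.56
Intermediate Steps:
W = 31918/32719 (W = 31918*(1/32719) = 31918/32719 ≈ 0.97552)
√(W + 27408) = √(31918/32719 + 27408) = √(896794270/32719) = √29342211720130/32719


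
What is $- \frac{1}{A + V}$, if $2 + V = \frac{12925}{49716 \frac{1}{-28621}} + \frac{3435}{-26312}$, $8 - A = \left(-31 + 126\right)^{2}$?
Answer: $\frac{327031848}{5382918954377} \approx 6.0754 \cdot 10^{-5}$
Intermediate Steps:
$A = -9017$ ($A = 8 - \left(-31 + 126\right)^{2} = 8 - 95^{2} = 8 - 9025 = -9017$)
$V = - \frac{2434072780961}{327031848}$ ($V = -2 + \left(\frac{12925}{49716 \frac{1}{-28621}} + \frac{3435}{-26312}\right) = -2 + \left(\frac{12925}{49716 \left(- \frac{1}{28621}\right)} + 3435 \left(- \frac{1}{26312}\right)\right) = -2 + \left(\frac{12925}{- \frac{49716}{28621}} - \frac{3435}{26312}\right) = -2 + \left(12925 \left(- \frac{28621}{49716}\right) - \frac{3435}{26312}\right) = -2 - \frac{2433418717265}{327031848} = - \frac{2434072780961}{327031848} \approx -7442.9$)
$- \frac{1}{A + V} = - \frac{1}{-9017 - \frac{2434072780961}{327031848}} = - \frac{1}{- \frac{5382918954377}{327031848}} = \left(-1\right) \left(- \frac{327031848}{5382918954377}\right) = \frac{327031848}{5382918954377}$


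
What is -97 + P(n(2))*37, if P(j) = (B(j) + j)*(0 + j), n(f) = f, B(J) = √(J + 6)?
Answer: 51 + 148*√2 ≈ 260.30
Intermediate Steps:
B(J) = √(6 + J)
P(j) = j*(j + √(6 + j)) (P(j) = (√(6 + j) + j)*(0 + j) = (j + √(6 + j))*j = j*(j + √(6 + j)))
-97 + P(n(2))*37 = -97 + (2*(2 + √(6 + 2)))*37 = -97 + (2*(2 + √8))*37 = -97 + (2*(2 + 2*√2))*37 = -97 + (4 + 4*√2)*37 = -97 + (148 + 148*√2) = 51 + 148*√2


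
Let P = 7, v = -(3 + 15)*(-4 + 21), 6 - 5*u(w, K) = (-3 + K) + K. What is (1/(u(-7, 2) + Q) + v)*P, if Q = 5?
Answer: -12845/6 ≈ -2140.8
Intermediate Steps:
u(w, K) = 9/5 - 2*K/5 (u(w, K) = 6/5 - ((-3 + K) + K)/5 = 6/5 - (-3 + 2*K)/5 = 6/5 + (⅗ - 2*K/5) = 9/5 - 2*K/5)
v = -306 (v = -18*17 = -1*306 = -306)
(1/(u(-7, 2) + Q) + v)*P = (1/((9/5 - ⅖*2) + 5) - 306)*7 = (1/((9/5 - ⅘) + 5) - 306)*7 = (1/(1 + 5) - 306)*7 = (1/6 - 306)*7 = (⅙ - 306)*7 = -1835/6*7 = -12845/6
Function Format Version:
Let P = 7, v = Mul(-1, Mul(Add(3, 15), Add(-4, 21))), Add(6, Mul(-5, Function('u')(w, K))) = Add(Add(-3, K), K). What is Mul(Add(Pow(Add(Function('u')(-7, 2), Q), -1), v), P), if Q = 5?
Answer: Rational(-12845, 6) ≈ -2140.8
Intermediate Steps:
Function('u')(w, K) = Add(Rational(9, 5), Mul(Rational(-2, 5), K)) (Function('u')(w, K) = Add(Rational(6, 5), Mul(Rational(-1, 5), Add(Add(-3, K), K))) = Add(Rational(6, 5), Mul(Rational(-1, 5), Add(-3, Mul(2, K)))) = Add(Rational(6, 5), Add(Rational(3, 5), Mul(Rational(-2, 5), K))) = Add(Rational(9, 5), Mul(Rational(-2, 5), K)))
v = -306 (v = Mul(-1, Mul(18, 17)) = Mul(-1, 306) = -306)
Mul(Add(Pow(Add(Function('u')(-7, 2), Q), -1), v), P) = Mul(Add(Pow(Add(Add(Rational(9, 5), Mul(Rational(-2, 5), 2)), 5), -1), -306), 7) = Mul(Add(Pow(Add(Add(Rational(9, 5), Rational(-4, 5)), 5), -1), -306), 7) = Mul(Add(Pow(Add(1, 5), -1), -306), 7) = Mul(Add(Pow(6, -1), -306), 7) = Mul(Add(Rational(1, 6), -306), 7) = Mul(Rational(-1835, 6), 7) = Rational(-12845, 6)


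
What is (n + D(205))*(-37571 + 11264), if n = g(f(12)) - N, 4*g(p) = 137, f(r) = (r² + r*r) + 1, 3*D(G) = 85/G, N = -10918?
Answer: -47252414175/164 ≈ -2.8812e+8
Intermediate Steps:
D(G) = 85/(3*G) (D(G) = (85/G)/3 = 85/(3*G))
f(r) = 1 + 2*r² (f(r) = (r² + r²) + 1 = 2*r² + 1 = 1 + 2*r²)
g(p) = 137/4 (g(p) = (¼)*137 = 137/4)
n = 43809/4 (n = 137/4 - 1*(-10918) = 137/4 + 10918 = 43809/4 ≈ 10952.)
(n + D(205))*(-37571 + 11264) = (43809/4 + (85/3)/205)*(-37571 + 11264) = (43809/4 + (85/3)*(1/205))*(-26307) = (43809/4 + 17/123)*(-26307) = (5388575/492)*(-26307) = -47252414175/164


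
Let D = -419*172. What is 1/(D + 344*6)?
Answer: -1/70004 ≈ -1.4285e-5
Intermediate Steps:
D = -72068
1/(D + 344*6) = 1/(-72068 + 344*6) = 1/(-72068 + 2064) = 1/(-70004) = -1/70004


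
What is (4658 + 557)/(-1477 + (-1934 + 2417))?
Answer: -745/142 ≈ -5.2465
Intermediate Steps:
(4658 + 557)/(-1477 + (-1934 + 2417)) = 5215/(-1477 + 483) = 5215/(-994) = 5215*(-1/994) = -745/142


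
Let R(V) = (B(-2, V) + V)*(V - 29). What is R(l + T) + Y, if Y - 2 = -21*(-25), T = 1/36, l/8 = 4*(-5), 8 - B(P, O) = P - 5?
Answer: 36187849/1296 ≈ 27923.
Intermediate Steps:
B(P, O) = 13 - P (B(P, O) = 8 - (P - 5) = 8 - (-5 + P) = 8 + (5 - P) = 13 - P)
l = -160 (l = 8*(4*(-5)) = 8*(-20) = -160)
T = 1/36 ≈ 0.027778
R(V) = (-29 + V)*(15 + V) (R(V) = ((13 - 1*(-2)) + V)*(V - 29) = ((13 + 2) + V)*(-29 + V) = (15 + V)*(-29 + V) = (-29 + V)*(15 + V))
Y = 527 (Y = 2 - 21*(-25) = 2 + 525 = 527)
R(l + T) + Y = (-435 + (-160 + 1/36)**2 - 14*(-160 + 1/36)) + 527 = (-435 + (-5759/36)**2 - 14*(-5759/36)) + 527 = (-435 + 33166081/1296 + 40313/18) + 527 = 35504857/1296 + 527 = 36187849/1296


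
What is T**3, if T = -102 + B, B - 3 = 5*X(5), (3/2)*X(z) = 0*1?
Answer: -970299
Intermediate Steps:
X(z) = 0 (X(z) = 2*(0*1)/3 = (2/3)*0 = 0)
B = 3 (B = 3 + 5*0 = 3 + 0 = 3)
T = -99 (T = -102 + 3 = -99)
T**3 = (-99)**3 = -970299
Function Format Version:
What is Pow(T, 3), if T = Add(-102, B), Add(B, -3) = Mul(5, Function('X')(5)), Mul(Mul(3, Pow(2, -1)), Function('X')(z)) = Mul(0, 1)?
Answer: -970299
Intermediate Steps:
Function('X')(z) = 0 (Function('X')(z) = Mul(Rational(2, 3), Mul(0, 1)) = Mul(Rational(2, 3), 0) = 0)
B = 3 (B = Add(3, Mul(5, 0)) = Add(3, 0) = 3)
T = -99 (T = Add(-102, 3) = -99)
Pow(T, 3) = Pow(-99, 3) = -970299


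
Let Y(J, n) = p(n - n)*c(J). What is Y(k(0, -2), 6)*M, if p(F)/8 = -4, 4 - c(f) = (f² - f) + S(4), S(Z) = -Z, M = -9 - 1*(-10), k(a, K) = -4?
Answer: 384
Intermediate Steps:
M = 1 (M = -9 + 10 = 1)
c(f) = 8 + f - f² (c(f) = 4 - ((f² - f) - 1*4) = 4 - ((f² - f) - 4) = 4 - (-4 + f² - f) = 4 + (4 + f - f²) = 8 + f - f²)
p(F) = -32 (p(F) = 8*(-4) = -32)
Y(J, n) = -256 - 32*J + 32*J² (Y(J, n) = -32*(8 + J - J²) = -256 - 32*J + 32*J²)
Y(k(0, -2), 6)*M = (-256 - 32*(-4) + 32*(-4)²)*1 = (-256 + 128 + 32*16)*1 = (-256 + 128 + 512)*1 = 384*1 = 384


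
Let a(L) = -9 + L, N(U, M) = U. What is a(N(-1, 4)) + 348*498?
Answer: 173294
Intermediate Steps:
a(N(-1, 4)) + 348*498 = (-9 - 1) + 348*498 = -10 + 173304 = 173294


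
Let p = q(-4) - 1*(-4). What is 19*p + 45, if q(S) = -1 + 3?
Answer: 159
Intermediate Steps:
q(S) = 2
p = 6 (p = 2 - 1*(-4) = 2 + 4 = 6)
19*p + 45 = 19*6 + 45 = 114 + 45 = 159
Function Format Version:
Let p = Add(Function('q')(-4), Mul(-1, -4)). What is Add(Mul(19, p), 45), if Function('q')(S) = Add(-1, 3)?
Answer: 159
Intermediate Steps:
Function('q')(S) = 2
p = 6 (p = Add(2, Mul(-1, -4)) = Add(2, 4) = 6)
Add(Mul(19, p), 45) = Add(Mul(19, 6), 45) = Add(114, 45) = 159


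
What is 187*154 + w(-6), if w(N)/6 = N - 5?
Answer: 28732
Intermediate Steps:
w(N) = -30 + 6*N (w(N) = 6*(N - 5) = 6*(-5 + N) = -30 + 6*N)
187*154 + w(-6) = 187*154 + (-30 + 6*(-6)) = 28798 + (-30 - 36) = 28798 - 66 = 28732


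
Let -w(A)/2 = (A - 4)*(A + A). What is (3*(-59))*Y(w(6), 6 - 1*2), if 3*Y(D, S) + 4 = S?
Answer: 0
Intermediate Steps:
w(A) = -4*A*(-4 + A) (w(A) = -2*(A - 4)*(A + A) = -2*(-4 + A)*2*A = -4*A*(-4 + A))
Y(D, S) = -4/3 + S/3
(3*(-59))*Y(w(6), 6 - 1*2) = (3*(-59))*(-4/3 + (6 - 1*2)/3) = -177*(-4/3 + (6 - 2)/3) = -177*(-4/3 + (⅓)*4) = -177*(-4/3 + 4/3) = -177*0 = 0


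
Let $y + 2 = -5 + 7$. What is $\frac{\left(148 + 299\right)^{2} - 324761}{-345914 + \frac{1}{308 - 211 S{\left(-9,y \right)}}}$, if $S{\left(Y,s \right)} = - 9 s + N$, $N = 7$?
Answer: $\frac{146068888}{404373467} \approx 0.36122$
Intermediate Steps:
$y = 0$ ($y = -2 + \left(-5 + 7\right) = -2 + 2 = 0$)
$S{\left(Y,s \right)} = 7 - 9 s$ ($S{\left(Y,s \right)} = - 9 s + 7 = 7 - 9 s$)
$\frac{\left(148 + 299\right)^{2} - 324761}{-345914 + \frac{1}{308 - 211 S{\left(-9,y \right)}}} = \frac{\left(148 + 299\right)^{2} - 324761}{-345914 + \frac{1}{308 - 211 \left(7 - 0\right)}} = \frac{447^{2} - 324761}{-345914 + \frac{1}{308 - 211 \left(7 + 0\right)}} = \frac{199809 - 324761}{-345914 + \frac{1}{308 - 1477}} = - \frac{124952}{-345914 + \frac{1}{308 - 1477}} = - \frac{124952}{-345914 + \frac{1}{-1169}} = - \frac{124952}{-345914 - \frac{1}{1169}} = - \frac{124952}{- \frac{404373467}{1169}} = \left(-124952\right) \left(- \frac{1169}{404373467}\right) = \frac{146068888}{404373467}$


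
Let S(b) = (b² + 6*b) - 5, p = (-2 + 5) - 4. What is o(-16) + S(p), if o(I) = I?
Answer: -26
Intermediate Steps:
p = -1 (p = 3 - 4 = -1)
S(b) = -5 + b² + 6*b
o(-16) + S(p) = -16 + (-5 + (-1)² + 6*(-1)) = -16 + (-5 + 1 - 6) = -16 - 10 = -26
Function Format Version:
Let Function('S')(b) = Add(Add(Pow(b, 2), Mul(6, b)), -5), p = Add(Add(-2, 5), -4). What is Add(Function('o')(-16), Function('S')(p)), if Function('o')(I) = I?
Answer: -26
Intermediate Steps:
p = -1 (p = Add(3, -4) = -1)
Function('S')(b) = Add(-5, Pow(b, 2), Mul(6, b))
Add(Function('o')(-16), Function('S')(p)) = Add(-16, Add(-5, Pow(-1, 2), Mul(6, -1))) = Add(-16, Add(-5, 1, -6)) = Add(-16, -10) = -26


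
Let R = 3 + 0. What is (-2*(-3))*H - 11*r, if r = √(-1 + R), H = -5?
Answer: -30 - 11*√2 ≈ -45.556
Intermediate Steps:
R = 3
r = √2 (r = √(-1 + 3) = √2 ≈ 1.4142)
(-2*(-3))*H - 11*r = -2*(-3)*(-5) - 11*√2 = 6*(-5) - 11*√2 = -30 - 11*√2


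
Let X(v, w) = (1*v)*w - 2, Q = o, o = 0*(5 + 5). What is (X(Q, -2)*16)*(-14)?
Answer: 448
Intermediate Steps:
o = 0 (o = 0*10 = 0)
Q = 0
X(v, w) = -2 + v*w (X(v, w) = v*w - 2 = -2 + v*w)
(X(Q, -2)*16)*(-14) = ((-2 + 0*(-2))*16)*(-14) = ((-2 + 0)*16)*(-14) = -2*16*(-14) = -32*(-14) = 448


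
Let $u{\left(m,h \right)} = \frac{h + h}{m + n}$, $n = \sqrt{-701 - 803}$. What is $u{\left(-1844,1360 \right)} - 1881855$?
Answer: $- \frac{80022182861}{42523} - \frac{136 i \sqrt{94}}{42523} \approx -1.8819 \cdot 10^{6} - 0.031008 i$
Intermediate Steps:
$n = 4 i \sqrt{94}$ ($n = \sqrt{-1504} = 4 i \sqrt{94} \approx 38.781 i$)
$u{\left(m,h \right)} = \frac{2 h}{m + 4 i \sqrt{94}}$ ($u{\left(m,h \right)} = \frac{h + h}{m + 4 i \sqrt{94}} = \frac{2 h}{m + 4 i \sqrt{94}}$)
$u{\left(-1844,1360 \right)} - 1881855 = 2 \cdot 1360 \frac{1}{-1844 + 4 i \sqrt{94}} - 1881855 = \frac{2720}{-1844 + 4 i \sqrt{94}} - 1881855 = -1881855 + \frac{2720}{-1844 + 4 i \sqrt{94}}$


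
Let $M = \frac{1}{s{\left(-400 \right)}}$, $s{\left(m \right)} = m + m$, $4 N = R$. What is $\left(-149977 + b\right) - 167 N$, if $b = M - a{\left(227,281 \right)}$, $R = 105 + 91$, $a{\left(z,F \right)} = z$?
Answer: $- \frac{126709601}{800} \approx -1.5839 \cdot 10^{5}$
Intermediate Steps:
$R = 196$
$N = 49$ ($N = \frac{1}{4} \cdot 196 = 49$)
$s{\left(m \right)} = 2 m$
$M = - \frac{1}{800}$ ($M = \frac{1}{2 \left(-400\right)} = \frac{1}{-800} = - \frac{1}{800} \approx -0.00125$)
$b = - \frac{181601}{800}$ ($b = - \frac{1}{800} - 227 = - \frac{181601}{800} \approx -227.0$)
$\left(-149977 + b\right) - 167 N = \left(-149977 - \frac{181601}{800}\right) - 8183 = - \frac{120163201}{800} - 8183 = - \frac{126709601}{800}$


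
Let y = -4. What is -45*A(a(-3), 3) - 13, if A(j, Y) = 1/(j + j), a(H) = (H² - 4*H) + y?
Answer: -487/34 ≈ -14.324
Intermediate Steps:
a(H) = -4 + H² - 4*H (a(H) = (H² - 4*H) - 4 = -4 + H² - 4*H)
A(j, Y) = 1/(2*j)
-45*A(a(-3), 3) - 13 = -45/(2*(-4 + (-3)² - 4*(-3))) - 13 = -45/(2*(-4 + 9 + 12)) - 13 = -45/(2*17) - 13 = -45*1/34 - 13 = -45/34 - 13 = -487/34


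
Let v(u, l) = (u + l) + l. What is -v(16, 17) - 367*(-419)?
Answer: 153723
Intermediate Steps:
v(u, l) = u + 2*l (v(u, l) = (l + u) + l = u + 2*l)
-v(16, 17) - 367*(-419) = -(16 + 2*17) - 367*(-419) = -(16 + 34) + 153773 = -1*50 + 153773 = -50 + 153773 = 153723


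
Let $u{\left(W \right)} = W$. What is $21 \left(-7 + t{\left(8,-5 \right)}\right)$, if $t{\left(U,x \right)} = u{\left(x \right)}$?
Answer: $-252$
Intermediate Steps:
$t{\left(U,x \right)} = x$
$21 \left(-7 + t{\left(8,-5 \right)}\right) = 21 \left(-7 - 5\right) = 21 \left(-12\right) = -252$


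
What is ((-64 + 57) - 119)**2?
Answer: 15876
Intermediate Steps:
((-64 + 57) - 119)**2 = (-7 - 119)**2 = (-126)**2 = 15876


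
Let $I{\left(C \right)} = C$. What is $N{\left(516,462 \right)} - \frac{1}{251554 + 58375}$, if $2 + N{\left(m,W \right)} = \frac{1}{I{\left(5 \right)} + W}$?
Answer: $- \frac{289164224}{144736843} \approx -1.9979$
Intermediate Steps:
$N{\left(m,W \right)} = -2 + \frac{1}{5 + W}$
$N{\left(516,462 \right)} - \frac{1}{251554 + 58375} = \frac{-9 - 924}{5 + 462} - \frac{1}{251554 + 58375} = \frac{-9 - 924}{467} - \frac{1}{309929} = \frac{1}{467} \left(-933\right) - \frac{1}{309929} = - \frac{933}{467} - \frac{1}{309929} = - \frac{289164224}{144736843}$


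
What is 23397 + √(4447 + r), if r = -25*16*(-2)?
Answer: 23397 + 3*√583 ≈ 23469.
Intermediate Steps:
r = 800 (r = -400*(-2) = 800)
23397 + √(4447 + r) = 23397 + √(4447 + 800) = 23397 + √5247 = 23397 + 3*√583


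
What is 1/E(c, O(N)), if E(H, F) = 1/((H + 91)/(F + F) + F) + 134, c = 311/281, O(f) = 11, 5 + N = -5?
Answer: 46942/6293319 ≈ 0.0074590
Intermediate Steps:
N = -10 (N = -5 - 5 = -10)
c = 311/281 (c = 311*(1/281) = 311/281 ≈ 1.1068)
E(H, F) = 134 + 1/(F + (91 + H)/(2*F)) (E(H, F) = 1/((91 + H)/((2*F)) + F) + 134 = 1/((91 + H)*(1/(2*F)) + F) + 134 = 1/((91 + H)/(2*F) + F) + 134 = 1/(F + (91 + H)/(2*F)) + 134 = 134 + 1/(F + (91 + H)/(2*F)))
1/E(c, O(N)) = 1/(2*(6097 + 11 + 67*(311/281) + 134*11²)/(91 + 311/281 + 2*11²)) = 1/(2*(6097 + 11 + 20837/281 + 134*121)/(91 + 311/281 + 2*121)) = 1/(2*(6097 + 11 + 20837/281 + 16214)/(91 + 311/281 + 242)) = 1/(2*(6293319/281)/(93884/281)) = 1/(2*(281/93884)*(6293319/281)) = 1/(6293319/46942) = 46942/6293319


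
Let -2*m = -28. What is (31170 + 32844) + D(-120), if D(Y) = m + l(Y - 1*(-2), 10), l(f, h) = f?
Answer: 63910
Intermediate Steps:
m = 14 (m = -1/2*(-28) = 14)
D(Y) = 16 + Y (D(Y) = 14 + (Y - 1*(-2)) = 14 + (Y + 2) = 14 + (2 + Y) = 16 + Y)
(31170 + 32844) + D(-120) = (31170 + 32844) + (16 - 120) = 64014 - 104 = 63910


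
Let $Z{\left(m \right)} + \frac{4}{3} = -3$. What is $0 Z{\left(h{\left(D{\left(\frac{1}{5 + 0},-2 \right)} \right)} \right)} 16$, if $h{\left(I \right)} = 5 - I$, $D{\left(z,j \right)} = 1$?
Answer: $0$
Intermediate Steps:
$Z{\left(m \right)} = - \frac{13}{3}$ ($Z{\left(m \right)} = - \frac{4}{3} - 3 = - \frac{13}{3}$)
$0 Z{\left(h{\left(D{\left(\frac{1}{5 + 0},-2 \right)} \right)} \right)} 16 = 0 \left(- \frac{13}{3}\right) 16 = 0 \cdot 16 = 0$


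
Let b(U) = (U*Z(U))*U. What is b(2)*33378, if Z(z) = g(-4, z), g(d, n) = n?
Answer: 267024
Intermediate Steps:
Z(z) = z
b(U) = U³ (b(U) = (U*U)*U = U²*U = U³)
b(2)*33378 = 2³*33378 = 8*33378 = 267024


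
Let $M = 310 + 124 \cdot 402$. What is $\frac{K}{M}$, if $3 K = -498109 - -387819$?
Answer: $- \frac{55145}{75237} \approx -0.73295$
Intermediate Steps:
$K = - \frac{110290}{3}$ ($K = \frac{-498109 - -387819}{3} = \frac{-498109 + 387819}{3} = \frac{1}{3} \left(-110290\right) = - \frac{110290}{3} \approx -36763.0$)
$M = 50158$ ($M = 310 + 49848 = 50158$)
$\frac{K}{M} = - \frac{110290}{3 \cdot 50158} = \left(- \frac{110290}{3}\right) \frac{1}{50158} = - \frac{55145}{75237}$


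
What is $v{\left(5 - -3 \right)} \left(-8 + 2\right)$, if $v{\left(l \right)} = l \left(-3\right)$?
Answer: $144$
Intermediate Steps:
$v{\left(l \right)} = - 3 l$
$v{\left(5 - -3 \right)} \left(-8 + 2\right) = - 3 \left(5 - -3\right) \left(-8 + 2\right) = - 3 \left(5 + 3\right) \left(-6\right) = \left(-3\right) 8 \left(-6\right) = \left(-24\right) \left(-6\right) = 144$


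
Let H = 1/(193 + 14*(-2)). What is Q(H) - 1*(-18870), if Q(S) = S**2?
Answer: 513735751/27225 ≈ 18870.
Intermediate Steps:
H = 1/165 (H = 1/(193 - 28) = 1/165 ≈ 0.0060606)
Q(H) - 1*(-18870) = (1/165)**2 - 1*(-18870) = 1/27225 + 18870 = 513735751/27225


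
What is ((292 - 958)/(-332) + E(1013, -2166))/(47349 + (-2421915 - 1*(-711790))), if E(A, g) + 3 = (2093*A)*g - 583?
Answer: 762333964147/276020816 ≈ 2761.9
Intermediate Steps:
E(A, g) = -586 + 2093*A*g (E(A, g) = -3 + ((2093*A)*g - 583) = -3 + (2093*A*g - 583) = -3 + (-583 + 2093*A*g) = -586 + 2093*A*g)
((292 - 958)/(-332) + E(1013, -2166))/(47349 + (-2421915 - 1*(-711790))) = ((292 - 958)/(-332) + (-586 + 2093*1013*(-2166)))/(47349 + (-2421915 - 1*(-711790))) = (-666*(-1/332) + (-586 - 4592372694))/(47349 + (-2421915 + 711790)) = (333/166 - 4592373280)/(47349 - 1710125) = -762333964147/166/(-1662776) = -762333964147/166*(-1/1662776) = 762333964147/276020816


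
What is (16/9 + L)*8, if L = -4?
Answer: -160/9 ≈ -17.778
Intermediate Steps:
(16/9 + L)*8 = (16/9 - 4)*8 = -20/9*8 = -160/9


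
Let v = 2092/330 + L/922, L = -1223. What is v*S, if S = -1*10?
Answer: -762617/15213 ≈ -50.129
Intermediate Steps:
v = 762617/152130 (v = 2092/330 - 1223/922 = 2092*(1/330) - 1223*1/922 = 1046/165 - 1223/922 = 762617/152130 ≈ 5.0129)
S = -10
v*S = (762617/152130)*(-10) = -762617/15213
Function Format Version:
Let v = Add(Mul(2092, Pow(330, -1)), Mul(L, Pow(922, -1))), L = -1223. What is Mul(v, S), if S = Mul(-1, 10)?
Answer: Rational(-762617, 15213) ≈ -50.129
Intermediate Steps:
v = Rational(762617, 152130) (v = Add(Mul(2092, Pow(330, -1)), Mul(-1223, Pow(922, -1))) = Add(Mul(2092, Rational(1, 330)), Mul(-1223, Rational(1, 922))) = Add(Rational(1046, 165), Rational(-1223, 922)) = Rational(762617, 152130) ≈ 5.0129)
S = -10
Mul(v, S) = Mul(Rational(762617, 152130), -10) = Rational(-762617, 15213)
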